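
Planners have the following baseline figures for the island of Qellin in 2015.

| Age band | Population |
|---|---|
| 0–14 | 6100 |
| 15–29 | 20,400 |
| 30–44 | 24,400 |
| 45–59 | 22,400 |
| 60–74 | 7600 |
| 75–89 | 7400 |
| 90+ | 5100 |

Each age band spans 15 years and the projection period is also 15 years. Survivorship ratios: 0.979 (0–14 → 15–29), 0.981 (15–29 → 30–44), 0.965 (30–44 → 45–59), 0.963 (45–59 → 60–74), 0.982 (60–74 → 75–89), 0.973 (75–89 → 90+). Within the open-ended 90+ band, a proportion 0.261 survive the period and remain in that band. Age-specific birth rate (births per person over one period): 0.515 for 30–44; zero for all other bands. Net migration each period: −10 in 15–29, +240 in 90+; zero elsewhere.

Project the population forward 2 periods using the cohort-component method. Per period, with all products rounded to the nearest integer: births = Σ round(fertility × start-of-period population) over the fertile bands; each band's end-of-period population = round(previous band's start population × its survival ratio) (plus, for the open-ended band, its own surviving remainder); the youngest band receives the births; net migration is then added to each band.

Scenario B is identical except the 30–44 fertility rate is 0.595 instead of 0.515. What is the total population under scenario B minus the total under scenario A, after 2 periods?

3512

Period 1:
Births: 24400 * 0.515 = 12566
15–29: 6100 * 0.979 = 5972
30–44: 20400 * 0.981 = 20012
45–59: 24400 * 0.965 = 23546
60–74: 22400 * 0.963 = 21571
75–89: 7600 * 0.982 = 7463
90+: 7400 * 0.973 + 5100 * 0.261 = 7200 + 1331 = 8531
Net migration: 15–29 − 10 → 5962; 90+ + 240 → 8771
Giving 12566 / 5962 / 20012 / 23546 / 21571 / 7463 / 8771.
Period 2:
Births: 20012 * 0.515 = 10306
15–29: 12566 * 0.979 = 12302
30–44: 5962 * 0.981 = 5849
45–59: 20012 * 0.965 = 19312
60–74: 23546 * 0.963 = 22675
75–89: 21571 * 0.982 = 21183
90+: 7463 * 0.973 + 8771 * 0.261 = 7261 + 2289 = 9550
Net migration: 15–29 − 10 → 12292; 90+ + 240 → 9790
Giving 10306 / 12292 / 5849 / 19312 / 22675 / 21183 / 9790.
Scenario A total after 2 periods: 101407
Scenario B projection —
Period 1:
Births: 24400 * 0.595 = 14518
15–29: 6100 * 0.979 = 5972
30–44: 20400 * 0.981 = 20012
45–59: 24400 * 0.965 = 23546
60–74: 22400 * 0.963 = 21571
75–89: 7600 * 0.982 = 7463
90+: 7400 * 0.973 + 5100 * 0.261 = 7200 + 1331 = 8531
Net migration: 15–29 − 10 → 5962; 90+ + 240 → 8771
Giving 14518 / 5962 / 20012 / 23546 / 21571 / 7463 / 8771.
Period 2:
Births: 20012 * 0.595 = 11907
15–29: 14518 * 0.979 = 14213
30–44: 5962 * 0.981 = 5849
45–59: 20012 * 0.965 = 19312
60–74: 23546 * 0.963 = 22675
75–89: 21571 * 0.982 = 21183
90+: 7463 * 0.973 + 8771 * 0.261 = 7261 + 2289 = 9550
Net migration: 15–29 − 10 → 14203; 90+ + 240 → 9790
Giving 11907 / 14203 / 5849 / 19312 / 22675 / 21183 / 9790.
Scenario B total after 2 periods: 104919
Difference B − A = 104919 − 101407 = 3512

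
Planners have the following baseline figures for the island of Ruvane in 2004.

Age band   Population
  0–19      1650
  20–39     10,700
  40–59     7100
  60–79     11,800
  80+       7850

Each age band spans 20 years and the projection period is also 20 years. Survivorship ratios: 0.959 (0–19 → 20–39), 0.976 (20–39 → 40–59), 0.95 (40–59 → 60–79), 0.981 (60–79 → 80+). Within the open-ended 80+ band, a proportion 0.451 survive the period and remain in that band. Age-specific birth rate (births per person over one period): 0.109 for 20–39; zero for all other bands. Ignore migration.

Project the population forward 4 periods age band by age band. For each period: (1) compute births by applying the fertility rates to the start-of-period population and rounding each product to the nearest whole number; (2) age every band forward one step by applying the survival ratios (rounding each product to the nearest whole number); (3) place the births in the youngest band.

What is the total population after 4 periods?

9893

Let group 1 be 0–19 through group 5 = 80+.
— Period 1 —
Births: 10700 × 0.109 = 1166
Group 2: 1650 × 0.959 = 1582
Group 3: 10700 × 0.976 = 10443
Group 4: 7100 × 0.95 = 6745
Group 5: 11800 × 0.981 + 7850 × 0.451 = 11576 + 3540 = 15116
→ [1166, 1582, 10443, 6745, 15116]
— Period 2 —
Births: 1582 × 0.109 = 172
Group 2: 1166 × 0.959 = 1118
Group 3: 1582 × 0.976 = 1544
Group 4: 10443 × 0.95 = 9921
Group 5: 6745 × 0.981 + 15116 × 0.451 = 6617 + 6817 = 13434
→ [172, 1118, 1544, 9921, 13434]
— Period 3 —
Births: 1118 × 0.109 = 122
Group 2: 172 × 0.959 = 165
Group 3: 1118 × 0.976 = 1091
Group 4: 1544 × 0.95 = 1467
Group 5: 9921 × 0.981 + 13434 × 0.451 = 9733 + 6059 = 15792
→ [122, 165, 1091, 1467, 15792]
— Period 4 —
Births: 165 × 0.109 = 18
Group 2: 122 × 0.959 = 117
Group 3: 165 × 0.976 = 161
Group 4: 1091 × 0.95 = 1036
Group 5: 1467 × 0.981 + 15792 × 0.451 = 1439 + 7122 = 8561
→ [18, 117, 161, 1036, 8561]
Total after period 4: 18 + 117 + 161 + 1036 + 8561 = 9893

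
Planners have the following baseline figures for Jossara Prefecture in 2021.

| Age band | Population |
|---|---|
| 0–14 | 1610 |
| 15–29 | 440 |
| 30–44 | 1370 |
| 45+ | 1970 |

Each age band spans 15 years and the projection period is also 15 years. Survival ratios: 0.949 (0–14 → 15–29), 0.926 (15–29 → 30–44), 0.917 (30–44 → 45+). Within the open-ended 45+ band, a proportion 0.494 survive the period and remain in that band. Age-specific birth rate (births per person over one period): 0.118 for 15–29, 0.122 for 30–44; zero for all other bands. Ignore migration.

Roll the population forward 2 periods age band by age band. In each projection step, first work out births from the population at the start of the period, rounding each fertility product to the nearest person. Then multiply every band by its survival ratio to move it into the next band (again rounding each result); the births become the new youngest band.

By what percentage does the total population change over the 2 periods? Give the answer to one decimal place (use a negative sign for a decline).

-38.3

Numbering the bands 1..4 from youngest to oldest:
Period 1.
Births: 440 × 0.118 = 52 ; 1370 × 0.122 = 167 → 219
Band 2: 1610 × 0.949 = 1528
Band 3: 440 × 0.926 = 407
Band 4: 1370 × 0.917 + 1970 × 0.494 = 1256 + 973 = 2229
Population now: 0–14=219, 15–29=1528, 30–44=407, 45+=2229
Period 2.
Births: 1528 × 0.118 = 180 ; 407 × 0.122 = 50 → 230
Band 2: 219 × 0.949 = 208
Band 3: 1528 × 0.926 = 1415
Band 4: 407 × 0.917 + 2229 × 0.494 = 373 + 1101 = 1474
Population now: 0–14=230, 15–29=208, 30–44=1415, 45+=1474
Total: 5390 → 3327; change = -2063; percentage change = -38.3%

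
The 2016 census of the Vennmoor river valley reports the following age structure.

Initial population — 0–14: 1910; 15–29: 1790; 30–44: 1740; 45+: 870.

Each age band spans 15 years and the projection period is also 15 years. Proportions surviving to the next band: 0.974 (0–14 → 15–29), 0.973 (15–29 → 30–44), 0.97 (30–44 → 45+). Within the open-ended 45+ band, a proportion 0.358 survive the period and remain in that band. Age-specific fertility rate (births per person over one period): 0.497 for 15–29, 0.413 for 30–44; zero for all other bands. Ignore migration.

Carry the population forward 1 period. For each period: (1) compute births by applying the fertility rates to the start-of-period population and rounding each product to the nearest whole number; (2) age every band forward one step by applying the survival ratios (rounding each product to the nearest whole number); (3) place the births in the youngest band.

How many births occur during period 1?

[period 1]
Births: 1790 * 0.497 = 890  |  1740 * 0.413 = 719 → 1609
15–29: 1910 * 0.974 = 1860
30–44: 1790 * 0.973 = 1742
45+: 1740 * 0.97 + 870 * 0.358 = 1688 + 311 = 1999
→ [1609, 1860, 1742, 1999]

1609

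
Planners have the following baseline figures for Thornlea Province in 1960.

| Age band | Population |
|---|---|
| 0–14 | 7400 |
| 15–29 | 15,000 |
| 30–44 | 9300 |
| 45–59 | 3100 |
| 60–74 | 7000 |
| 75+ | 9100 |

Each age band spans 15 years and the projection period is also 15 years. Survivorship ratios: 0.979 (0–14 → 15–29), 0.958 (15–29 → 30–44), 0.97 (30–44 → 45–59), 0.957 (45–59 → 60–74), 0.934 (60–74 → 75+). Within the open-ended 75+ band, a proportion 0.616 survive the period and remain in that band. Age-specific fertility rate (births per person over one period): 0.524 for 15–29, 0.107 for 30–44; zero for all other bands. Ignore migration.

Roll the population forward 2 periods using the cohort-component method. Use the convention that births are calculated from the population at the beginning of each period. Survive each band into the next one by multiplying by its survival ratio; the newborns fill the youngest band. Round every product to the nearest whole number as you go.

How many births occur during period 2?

(Bands numbered youngest = 1 to oldest = 6.)
Period 1:
Births: 15000 × 0.524 = 7860 ; 9300 × 0.107 = 995 → 8855
Band 2: 7400 × 0.979 = 7245
Band 3: 15000 × 0.958 = 14370
Band 4: 9300 × 0.97 = 9021
Band 5: 3100 × 0.957 = 2967
Band 6: 7000 × 0.934 + 9100 × 0.616 = 6538 + 5606 = 12144
End of period: [8855, 7245, 14370, 9021, 2967, 12144]
Period 2:
Births: 7245 × 0.524 = 3796 ; 14370 × 0.107 = 1538 → 5334
Band 2: 8855 × 0.979 = 8669
Band 3: 7245 × 0.958 = 6941
Band 4: 14370 × 0.97 = 13939
Band 5: 9021 × 0.957 = 8633
Band 6: 2967 × 0.934 + 12144 × 0.616 = 2771 + 7481 = 10252
End of period: [5334, 8669, 6941, 13939, 8633, 10252]

5334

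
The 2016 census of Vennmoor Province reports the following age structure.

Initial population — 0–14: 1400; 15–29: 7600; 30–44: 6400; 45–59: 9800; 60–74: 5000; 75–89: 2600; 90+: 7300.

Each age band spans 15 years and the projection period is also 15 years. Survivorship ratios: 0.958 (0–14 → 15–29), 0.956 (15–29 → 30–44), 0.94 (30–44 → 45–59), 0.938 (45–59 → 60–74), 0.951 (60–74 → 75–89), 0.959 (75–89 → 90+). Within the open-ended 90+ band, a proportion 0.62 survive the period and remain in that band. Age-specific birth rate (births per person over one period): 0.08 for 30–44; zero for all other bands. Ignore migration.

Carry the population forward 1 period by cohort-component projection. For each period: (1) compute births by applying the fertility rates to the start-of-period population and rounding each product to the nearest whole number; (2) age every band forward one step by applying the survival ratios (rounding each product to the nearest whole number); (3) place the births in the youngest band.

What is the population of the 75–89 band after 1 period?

Period 1:
Births: 6400 × 0.08 = 512
15–29: 1400 × 0.958 = 1341
30–44: 7600 × 0.956 = 7266
45–59: 6400 × 0.94 = 6016
60–74: 9800 × 0.938 = 9192
75–89: 5000 × 0.951 = 4755
90+: 2600 × 0.959 + 7300 × 0.62 = 2493 + 4526 = 7019
Giving 512 / 1341 / 7266 / 6016 / 9192 / 4755 / 7019.

4755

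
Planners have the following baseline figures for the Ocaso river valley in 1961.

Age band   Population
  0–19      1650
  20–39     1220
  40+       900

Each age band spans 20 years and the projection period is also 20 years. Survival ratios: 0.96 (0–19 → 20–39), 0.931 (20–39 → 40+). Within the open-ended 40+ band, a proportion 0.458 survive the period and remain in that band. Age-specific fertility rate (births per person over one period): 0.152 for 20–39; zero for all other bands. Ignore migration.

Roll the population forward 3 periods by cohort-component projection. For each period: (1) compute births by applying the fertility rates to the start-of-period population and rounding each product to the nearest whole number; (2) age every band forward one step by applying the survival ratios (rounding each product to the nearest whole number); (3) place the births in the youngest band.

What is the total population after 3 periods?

1424

Let group 1 be 0–19 through group 3 = 40+.
[period 1]
Births: 1220 * 0.152 = 185
Group 2: 1650 * 0.96 = 1584
Group 3: 1220 * 0.931 + 900 * 0.458 = 1136 + 412 = 1548
End of period: [185, 1584, 1548]
[period 2]
Births: 1584 * 0.152 = 241
Group 2: 185 * 0.96 = 178
Group 3: 1584 * 0.931 + 1548 * 0.458 = 1475 + 709 = 2184
End of period: [241, 178, 2184]
[period 3]
Births: 178 * 0.152 = 27
Group 2: 241 * 0.96 = 231
Group 3: 178 * 0.931 + 2184 * 0.458 = 166 + 1000 = 1166
End of period: [27, 231, 1166]
Total after period 3: 27 + 231 + 1166 = 1424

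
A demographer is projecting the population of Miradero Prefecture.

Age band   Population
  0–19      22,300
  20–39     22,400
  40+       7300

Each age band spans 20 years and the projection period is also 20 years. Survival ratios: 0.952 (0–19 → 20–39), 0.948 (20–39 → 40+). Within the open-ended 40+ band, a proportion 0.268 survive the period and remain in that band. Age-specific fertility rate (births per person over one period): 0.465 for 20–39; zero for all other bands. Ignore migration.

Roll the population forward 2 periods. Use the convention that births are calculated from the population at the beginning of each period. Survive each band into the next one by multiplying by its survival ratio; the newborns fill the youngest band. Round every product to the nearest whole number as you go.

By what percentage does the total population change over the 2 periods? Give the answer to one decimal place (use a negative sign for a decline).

— Period 1 —
Births: 22400 × 0.465 = 10416
20–39: 22300 × 0.952 = 21230
40+: 22400 × 0.948 + 7300 × 0.268 = 21235 + 1956 = 23191
→ [10416, 21230, 23191]
— Period 2 —
Births: 21230 × 0.465 = 9872
20–39: 10416 × 0.952 = 9916
40+: 21230 × 0.948 + 23191 × 0.268 = 20126 + 6215 = 26341
→ [9872, 9916, 26341]
Total: 52000 → 46129; change = -5871; percentage change = -11.3%

-11.3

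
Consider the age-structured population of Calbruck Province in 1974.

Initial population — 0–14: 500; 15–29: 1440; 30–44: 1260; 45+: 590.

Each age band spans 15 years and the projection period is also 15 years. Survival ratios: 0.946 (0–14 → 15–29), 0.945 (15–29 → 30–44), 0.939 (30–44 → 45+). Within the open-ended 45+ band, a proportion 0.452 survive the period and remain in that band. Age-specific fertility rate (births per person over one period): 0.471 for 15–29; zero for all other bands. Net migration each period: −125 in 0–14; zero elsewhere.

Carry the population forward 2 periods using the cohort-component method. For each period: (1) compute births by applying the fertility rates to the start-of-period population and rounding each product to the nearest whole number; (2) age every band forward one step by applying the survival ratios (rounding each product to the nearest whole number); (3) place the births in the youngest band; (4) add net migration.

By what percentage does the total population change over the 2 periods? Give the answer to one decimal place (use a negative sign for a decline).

-20.8

— Period 1 —
Births: 1440 * 0.471 = 678
15–29: 500 * 0.946 = 473
30–44: 1440 * 0.945 = 1361
45+: 1260 * 0.939 + 590 * 0.452 = 1183 + 267 = 1450
Net migration: 0–14 − 125 → 553
Giving 553 / 473 / 1361 / 1450.
— Period 2 —
Births: 473 * 0.471 = 223
15–29: 553 * 0.946 = 523
30–44: 473 * 0.945 = 447
45+: 1361 * 0.939 + 1450 * 0.452 = 1278 + 655 = 1933
Net migration: 0–14 − 125 → 98
Giving 98 / 523 / 447 / 1933.
Total: 3790 → 3001; change = -789; percentage change = -20.8%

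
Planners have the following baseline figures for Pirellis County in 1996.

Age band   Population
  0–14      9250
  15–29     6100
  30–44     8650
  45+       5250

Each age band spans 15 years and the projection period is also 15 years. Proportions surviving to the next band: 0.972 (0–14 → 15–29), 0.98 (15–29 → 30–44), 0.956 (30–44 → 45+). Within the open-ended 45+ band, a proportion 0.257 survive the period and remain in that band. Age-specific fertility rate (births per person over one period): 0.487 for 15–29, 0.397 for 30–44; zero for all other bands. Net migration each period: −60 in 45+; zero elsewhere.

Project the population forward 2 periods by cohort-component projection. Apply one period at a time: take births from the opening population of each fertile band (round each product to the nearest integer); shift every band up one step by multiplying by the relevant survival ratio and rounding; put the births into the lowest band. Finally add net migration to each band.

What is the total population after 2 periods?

29900

Period 1.
Births: 6100 * 0.487 = 2971 ; 8650 * 0.397 = 3434 → total 6405
15–29: 9250 * 0.972 = 8991
30–44: 6100 * 0.98 = 5978
45+: 8650 * 0.956 + 5250 * 0.257 = 8269 + 1349 = 9618
Net migration: 45+ − 60 → 9558
Population now: 0–14=6405, 15–29=8991, 30–44=5978, 45+=9558
Period 2.
Births: 8991 * 0.487 = 4379 ; 5978 * 0.397 = 2373 → total 6752
15–29: 6405 * 0.972 = 6226
30–44: 8991 * 0.98 = 8811
45+: 5978 * 0.956 + 9558 * 0.257 = 5715 + 2456 = 8171
Net migration: 45+ − 60 → 8111
Population now: 0–14=6752, 15–29=6226, 30–44=8811, 45+=8111
Total after period 2: 6752 + 6226 + 8811 + 8111 = 29900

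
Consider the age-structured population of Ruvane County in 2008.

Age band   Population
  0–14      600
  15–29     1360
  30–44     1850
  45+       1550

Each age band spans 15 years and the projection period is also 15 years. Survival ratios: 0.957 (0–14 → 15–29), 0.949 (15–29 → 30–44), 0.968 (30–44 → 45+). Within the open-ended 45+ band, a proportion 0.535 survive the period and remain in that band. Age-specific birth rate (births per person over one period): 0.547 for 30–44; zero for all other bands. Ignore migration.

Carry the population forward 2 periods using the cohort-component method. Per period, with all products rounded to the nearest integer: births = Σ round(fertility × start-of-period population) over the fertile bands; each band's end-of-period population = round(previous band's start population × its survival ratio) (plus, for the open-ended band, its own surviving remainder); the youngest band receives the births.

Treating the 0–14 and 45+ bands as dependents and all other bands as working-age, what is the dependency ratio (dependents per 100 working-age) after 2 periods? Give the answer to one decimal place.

221.9

Let band 1 be 0–14 through band 4 = 45+.
After projecting period 1:
Births: 1850 × 0.547 = 1012
Band 2: 600 × 0.957 = 574
Band 3: 1360 × 0.949 = 1291
Band 4: 1850 × 0.968 + 1550 × 0.535 = 1791 + 829 = 2620
End of period: [1012, 574, 1291, 2620]
After projecting period 2:
Births: 1291 × 0.547 = 706
Band 2: 1012 × 0.957 = 968
Band 3: 574 × 0.949 = 545
Band 4: 1291 × 0.968 + 2620 × 0.535 = 1250 + 1402 = 2652
End of period: [706, 968, 545, 2652]
Dependents (band 0–14 + band 45+) = 706 + 2652 = 3358; working-age = 1513; ratio = 3358/1513 × 100 = 221.9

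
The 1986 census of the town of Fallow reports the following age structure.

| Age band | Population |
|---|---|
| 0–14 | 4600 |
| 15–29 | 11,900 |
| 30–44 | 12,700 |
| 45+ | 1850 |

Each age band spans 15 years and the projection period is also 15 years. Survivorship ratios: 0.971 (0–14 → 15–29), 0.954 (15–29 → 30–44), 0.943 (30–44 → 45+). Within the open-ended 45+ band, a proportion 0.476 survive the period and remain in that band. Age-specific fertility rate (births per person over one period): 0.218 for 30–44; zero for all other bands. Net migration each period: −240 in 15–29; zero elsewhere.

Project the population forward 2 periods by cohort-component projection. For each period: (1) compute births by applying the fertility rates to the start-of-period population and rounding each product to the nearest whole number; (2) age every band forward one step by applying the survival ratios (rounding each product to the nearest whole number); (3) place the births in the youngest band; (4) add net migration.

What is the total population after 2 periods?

25783

Let band 1 be 0–14 through band 4 = 45+.
After projecting period 1:
Births: 12700 * 0.218 = 2769
Band 2: 4600 * 0.971 = 4467
Band 3: 11900 * 0.954 = 11353
Band 4: 12700 * 0.943 + 1850 * 0.476 = 11976 + 881 = 12857
Net migration: Band 2 − 240 → 4227
Giving 2769 / 4227 / 11353 / 12857.
After projecting period 2:
Births: 11353 * 0.218 = 2475
Band 2: 2769 * 0.971 = 2689
Band 3: 4227 * 0.954 = 4033
Band 4: 11353 * 0.943 + 12857 * 0.476 = 10706 + 6120 = 16826
Net migration: Band 2 − 240 → 2449
Giving 2475 / 2449 / 4033 / 16826.
Total after period 2: 2475 + 2449 + 4033 + 16826 = 25783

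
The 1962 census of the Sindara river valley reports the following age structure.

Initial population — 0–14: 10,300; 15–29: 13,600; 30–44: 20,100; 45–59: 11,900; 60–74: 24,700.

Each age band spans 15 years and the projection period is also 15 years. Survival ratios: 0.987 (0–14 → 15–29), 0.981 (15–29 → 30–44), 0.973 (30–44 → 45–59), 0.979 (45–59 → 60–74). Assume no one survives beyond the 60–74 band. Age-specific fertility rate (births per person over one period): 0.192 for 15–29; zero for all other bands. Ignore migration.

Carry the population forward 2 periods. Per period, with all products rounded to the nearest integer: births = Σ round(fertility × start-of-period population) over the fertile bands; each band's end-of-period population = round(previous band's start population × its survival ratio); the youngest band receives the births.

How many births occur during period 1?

2611

[period 1]
Births: 13600 × 0.192 = 2611
15–29: 10300 × 0.987 = 10166
30–44: 13600 × 0.981 = 13342
45–59: 20100 × 0.973 = 19557
60–74: 11900 × 0.979 = 11650
Giving 2611 / 10166 / 13342 / 19557 / 11650.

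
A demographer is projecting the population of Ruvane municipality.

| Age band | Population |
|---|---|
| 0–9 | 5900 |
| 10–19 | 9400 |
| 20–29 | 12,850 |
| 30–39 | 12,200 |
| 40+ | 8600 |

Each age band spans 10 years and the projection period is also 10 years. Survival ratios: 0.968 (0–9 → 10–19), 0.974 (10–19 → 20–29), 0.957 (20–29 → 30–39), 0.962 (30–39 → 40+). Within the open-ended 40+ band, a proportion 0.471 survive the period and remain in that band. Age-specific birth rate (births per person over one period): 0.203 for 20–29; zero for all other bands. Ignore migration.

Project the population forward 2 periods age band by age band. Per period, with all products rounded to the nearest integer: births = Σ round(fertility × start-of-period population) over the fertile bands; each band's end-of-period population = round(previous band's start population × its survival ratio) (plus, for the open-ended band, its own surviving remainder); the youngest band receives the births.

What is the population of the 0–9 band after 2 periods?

Period 1.
Births: 12850 * 0.203 = 2609
10–19: 5900 * 0.968 = 5711
20–29: 9400 * 0.974 = 9156
30–39: 12850 * 0.957 = 12297
40+: 12200 * 0.962 + 8600 * 0.471 = 11736 + 4051 = 15787
→ [2609, 5711, 9156, 12297, 15787]
Period 2.
Births: 9156 * 0.203 = 1859
10–19: 2609 * 0.968 = 2526
20–29: 5711 * 0.974 = 5563
30–39: 9156 * 0.957 = 8762
40+: 12297 * 0.962 + 15787 * 0.471 = 11830 + 7436 = 19266
→ [1859, 2526, 5563, 8762, 19266]

1859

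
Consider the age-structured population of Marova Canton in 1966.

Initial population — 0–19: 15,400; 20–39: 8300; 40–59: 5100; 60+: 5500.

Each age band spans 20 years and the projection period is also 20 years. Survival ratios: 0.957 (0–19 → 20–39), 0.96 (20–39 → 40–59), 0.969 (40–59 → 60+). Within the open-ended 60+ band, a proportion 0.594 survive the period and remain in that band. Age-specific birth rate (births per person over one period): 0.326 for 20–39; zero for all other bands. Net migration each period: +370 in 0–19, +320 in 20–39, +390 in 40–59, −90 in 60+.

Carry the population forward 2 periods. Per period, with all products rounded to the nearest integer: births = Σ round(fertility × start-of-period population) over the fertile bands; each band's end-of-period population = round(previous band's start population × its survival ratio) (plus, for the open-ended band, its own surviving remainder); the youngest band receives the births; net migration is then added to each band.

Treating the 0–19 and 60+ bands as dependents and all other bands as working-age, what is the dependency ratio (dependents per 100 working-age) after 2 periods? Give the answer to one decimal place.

Call the bands 1 to 4, youngest first.
After projecting period 1:
Births: 8300 × 0.326 = 2706
Band 2: 15400 × 0.957 = 14738
Band 3: 8300 × 0.96 = 7968
Band 4: 5100 × 0.969 + 5500 × 0.594 = 4942 + 3267 = 8209
Net migration: Band 1 + 370 → 3076; Band 2 + 320 → 15058; Band 3 + 390 → 8358; Band 4 − 90 → 8119
→ [3076, 15058, 8358, 8119]
After projecting period 2:
Births: 15058 × 0.326 = 4909
Band 2: 3076 × 0.957 = 2944
Band 3: 15058 × 0.96 = 14456
Band 4: 8358 × 0.969 + 8119 × 0.594 = 8099 + 4823 = 12922
Net migration: Band 1 + 370 → 5279; Band 2 + 320 → 3264; Band 3 + 390 → 14846; Band 4 − 90 → 12832
→ [5279, 3264, 14846, 12832]
Dependents (band 0–19 + band 60+) = 5279 + 12832 = 18111; working-age = 18110; ratio = 18111/18110 × 100 = 100.0

100.0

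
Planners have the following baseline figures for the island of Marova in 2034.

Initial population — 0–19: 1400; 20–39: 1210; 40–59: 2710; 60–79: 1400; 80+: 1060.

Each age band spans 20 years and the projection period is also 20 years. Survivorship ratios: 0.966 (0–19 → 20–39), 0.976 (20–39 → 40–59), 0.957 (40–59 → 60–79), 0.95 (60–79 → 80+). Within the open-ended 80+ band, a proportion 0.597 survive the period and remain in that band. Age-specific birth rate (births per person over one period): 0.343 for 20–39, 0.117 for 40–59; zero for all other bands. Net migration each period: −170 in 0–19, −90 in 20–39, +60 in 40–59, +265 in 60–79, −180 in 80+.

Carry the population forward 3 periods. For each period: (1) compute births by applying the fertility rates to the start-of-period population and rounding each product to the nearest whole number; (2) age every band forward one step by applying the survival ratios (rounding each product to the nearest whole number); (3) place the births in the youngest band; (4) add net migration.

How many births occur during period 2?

578

Period 1:
Births: 1210 × 0.343 = 415 ; 2710 × 0.117 = 317 → 732
20–39: 1400 × 0.966 = 1352
40–59: 1210 × 0.976 = 1181
60–79: 2710 × 0.957 = 2593
80+: 1400 × 0.95 + 1060 × 0.597 = 1330 + 633 = 1963
Net migration: 0–19 − 170 → 562; 20–39 − 90 → 1262; 40–59 + 60 → 1241; 60–79 + 265 → 2858; 80+ − 180 → 1783
End of period: [562, 1262, 1241, 2858, 1783]
Period 2:
Births: 1262 × 0.343 = 433 ; 1241 × 0.117 = 145 → 578
20–39: 562 × 0.966 = 543
40–59: 1262 × 0.976 = 1232
60–79: 1241 × 0.957 = 1188
80+: 2858 × 0.95 + 1783 × 0.597 = 2715 + 1064 = 3779
Net migration: 0–19 − 170 → 408; 20–39 − 90 → 453; 40–59 + 60 → 1292; 60–79 + 265 → 1453; 80+ − 180 → 3599
End of period: [408, 453, 1292, 1453, 3599]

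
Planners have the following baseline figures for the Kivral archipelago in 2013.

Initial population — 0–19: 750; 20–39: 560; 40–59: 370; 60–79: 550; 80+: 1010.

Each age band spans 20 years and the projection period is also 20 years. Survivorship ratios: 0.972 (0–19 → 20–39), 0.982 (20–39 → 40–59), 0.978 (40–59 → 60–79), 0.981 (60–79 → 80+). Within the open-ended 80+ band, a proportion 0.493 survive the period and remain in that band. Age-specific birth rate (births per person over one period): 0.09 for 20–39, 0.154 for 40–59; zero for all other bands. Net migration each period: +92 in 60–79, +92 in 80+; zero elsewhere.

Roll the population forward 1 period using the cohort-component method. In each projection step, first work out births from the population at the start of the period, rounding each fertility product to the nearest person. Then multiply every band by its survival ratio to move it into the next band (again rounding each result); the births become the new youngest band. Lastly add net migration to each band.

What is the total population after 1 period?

Call the bands 1 to 5, youngest first.
— Period 1 —
Births: 560 × 0.09 = 50 ; 370 × 0.154 = 57 ⇒ total 107
Band 2: 750 × 0.972 = 729
Band 3: 560 × 0.982 = 550
Band 4: 370 × 0.978 = 362
Band 5: 550 × 0.981 + 1010 × 0.493 = 540 + 498 = 1038
Net migration: Band 4 + 92 → 454; Band 5 + 92 → 1130
Population now: 0–19=107, 20–39=729, 40–59=550, 60–79=454, 80+=1130
Total after period 1: 107 + 729 + 550 + 454 + 1130 = 2970

2970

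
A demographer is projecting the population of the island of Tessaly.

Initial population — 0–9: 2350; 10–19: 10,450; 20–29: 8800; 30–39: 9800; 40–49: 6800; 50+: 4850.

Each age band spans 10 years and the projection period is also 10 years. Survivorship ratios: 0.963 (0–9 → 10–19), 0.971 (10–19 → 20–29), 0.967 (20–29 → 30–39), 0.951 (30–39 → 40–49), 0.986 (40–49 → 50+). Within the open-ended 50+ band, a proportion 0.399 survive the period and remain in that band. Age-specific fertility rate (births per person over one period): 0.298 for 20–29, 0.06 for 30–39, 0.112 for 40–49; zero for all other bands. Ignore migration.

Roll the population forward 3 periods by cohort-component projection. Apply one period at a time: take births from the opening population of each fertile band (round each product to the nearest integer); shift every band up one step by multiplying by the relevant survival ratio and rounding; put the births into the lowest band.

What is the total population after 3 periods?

(Groups numbered youngest = 1 to oldest = 6.)
[period 1]
Births: 8800 × 0.298 = 2622 ; 9800 × 0.06 = 588 ; 6800 × 0.112 = 762 — total 3972
Group 2: 2350 × 0.963 = 2263
Group 3: 10450 × 0.971 = 10147
Group 4: 8800 × 0.967 = 8510
Group 5: 9800 × 0.951 = 9320
Group 6: 6800 × 0.986 + 4850 × 0.399 = 6705 + 1935 = 8640
Giving 3972 / 2263 / 10147 / 8510 / 9320 / 8640.
[period 2]
Births: 10147 × 0.298 = 3024 ; 8510 × 0.06 = 511 ; 9320 × 0.112 = 1044 — total 4579
Group 2: 3972 × 0.963 = 3825
Group 3: 2263 × 0.971 = 2197
Group 4: 10147 × 0.967 = 9812
Group 5: 8510 × 0.951 = 8093
Group 6: 9320 × 0.986 + 8640 × 0.399 = 9190 + 3447 = 12637
Giving 4579 / 3825 / 2197 / 9812 / 8093 / 12637.
[period 3]
Births: 2197 × 0.298 = 655 ; 9812 × 0.06 = 589 ; 8093 × 0.112 = 906 — total 2150
Group 2: 4579 × 0.963 = 4410
Group 3: 3825 × 0.971 = 3714
Group 4: 2197 × 0.967 = 2124
Group 5: 9812 × 0.951 = 9331
Group 6: 8093 × 0.986 + 12637 × 0.399 = 7980 + 5042 = 13022
Giving 2150 / 4410 / 3714 / 2124 / 9331 / 13022.
Total after period 3: 2150 + 4410 + 3714 + 2124 + 9331 + 13022 = 34751

34751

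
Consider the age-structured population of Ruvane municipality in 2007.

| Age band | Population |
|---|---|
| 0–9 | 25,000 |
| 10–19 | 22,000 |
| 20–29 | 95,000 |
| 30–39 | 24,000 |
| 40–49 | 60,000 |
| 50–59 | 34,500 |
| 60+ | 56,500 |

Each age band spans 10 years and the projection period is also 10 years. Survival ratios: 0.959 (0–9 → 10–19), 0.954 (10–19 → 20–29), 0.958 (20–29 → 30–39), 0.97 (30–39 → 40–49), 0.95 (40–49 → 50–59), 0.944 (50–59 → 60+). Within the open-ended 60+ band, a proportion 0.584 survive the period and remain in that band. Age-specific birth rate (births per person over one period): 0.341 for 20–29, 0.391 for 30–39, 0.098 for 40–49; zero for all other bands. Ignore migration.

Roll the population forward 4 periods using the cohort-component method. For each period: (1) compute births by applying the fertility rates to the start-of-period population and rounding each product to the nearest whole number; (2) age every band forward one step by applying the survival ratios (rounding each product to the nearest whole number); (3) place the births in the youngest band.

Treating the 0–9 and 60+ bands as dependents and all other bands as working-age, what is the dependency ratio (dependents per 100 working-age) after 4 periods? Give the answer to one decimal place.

After projecting period 1:
Births: 95000 * 0.341 = 32395 ; 24000 * 0.391 = 9384 ; 60000 * 0.098 = 5880 — total 47659
10–19: 25000 * 0.959 = 23975
20–29: 22000 * 0.954 = 20988
30–39: 95000 * 0.958 = 91010
40–49: 24000 * 0.97 = 23280
50–59: 60000 * 0.95 = 57000
60+: 34500 * 0.944 + 56500 * 0.584 = 32568 + 32996 = 65564
Population now: 0–9=47659, 10–19=23975, 20–29=20988, 30–39=91010, 40–49=23280, 50–59=57000, 60+=65564
After projecting period 2:
Births: 20988 * 0.341 = 7157 ; 91010 * 0.391 = 35585 ; 23280 * 0.098 = 2281 — total 45023
10–19: 47659 * 0.959 = 45705
20–29: 23975 * 0.954 = 22872
30–39: 20988 * 0.958 = 20107
40–49: 91010 * 0.97 = 88280
50–59: 23280 * 0.95 = 22116
60+: 57000 * 0.944 + 65564 * 0.584 = 53808 + 38289 = 92097
Population now: 0–9=45023, 10–19=45705, 20–29=22872, 30–39=20107, 40–49=88280, 50–59=22116, 60+=92097
After projecting period 3:
Births: 22872 * 0.341 = 7799 ; 20107 * 0.391 = 7862 ; 88280 * 0.098 = 8651 — total 24312
10–19: 45023 * 0.959 = 43177
20–29: 45705 * 0.954 = 43603
30–39: 22872 * 0.958 = 21911
40–49: 20107 * 0.97 = 19504
50–59: 88280 * 0.95 = 83866
60+: 22116 * 0.944 + 92097 * 0.584 = 20878 + 53785 = 74663
Population now: 0–9=24312, 10–19=43177, 20–29=43603, 30–39=21911, 40–49=19504, 50–59=83866, 60+=74663
After projecting period 4:
Births: 43603 * 0.341 = 14869 ; 21911 * 0.391 = 8567 ; 19504 * 0.098 = 1911 — total 25347
10–19: 24312 * 0.959 = 23315
20–29: 43177 * 0.954 = 41191
30–39: 43603 * 0.958 = 41772
40–49: 21911 * 0.97 = 21254
50–59: 19504 * 0.95 = 18529
60+: 83866 * 0.944 + 74663 * 0.584 = 79170 + 43603 = 122773
Population now: 0–9=25347, 10–19=23315, 20–29=41191, 30–39=41772, 40–49=21254, 50–59=18529, 60+=122773
Dependents (band 0–9 + band 60+) = 25347 + 122773 = 148120; working-age = 146061; ratio = 148120/146061 × 100 = 101.4

101.4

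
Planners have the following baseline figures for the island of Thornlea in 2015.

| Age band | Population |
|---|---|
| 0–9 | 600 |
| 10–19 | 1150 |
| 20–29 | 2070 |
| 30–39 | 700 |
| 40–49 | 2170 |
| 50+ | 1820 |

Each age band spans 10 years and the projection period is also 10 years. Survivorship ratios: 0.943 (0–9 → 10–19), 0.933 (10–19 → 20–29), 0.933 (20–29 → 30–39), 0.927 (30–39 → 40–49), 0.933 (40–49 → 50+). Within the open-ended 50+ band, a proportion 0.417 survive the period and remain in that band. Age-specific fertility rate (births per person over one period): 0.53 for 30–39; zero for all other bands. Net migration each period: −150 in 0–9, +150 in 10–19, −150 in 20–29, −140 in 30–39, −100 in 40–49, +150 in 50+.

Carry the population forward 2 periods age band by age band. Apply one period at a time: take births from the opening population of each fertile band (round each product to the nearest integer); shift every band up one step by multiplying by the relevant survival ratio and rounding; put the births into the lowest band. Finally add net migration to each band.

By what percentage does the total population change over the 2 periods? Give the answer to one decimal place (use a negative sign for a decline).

— Period 1 —
Births: 700 × 0.53 = 371
10–19: 600 × 0.943 = 566
20–29: 1150 × 0.933 = 1073
30–39: 2070 × 0.933 = 1931
40–49: 700 × 0.927 = 649
50+: 2170 × 0.933 + 1820 × 0.417 = 2025 + 759 = 2784
Net migration: 0–9 − 150 → 221; 10–19 + 150 → 716; 20–29 − 150 → 923; 30–39 − 140 → 1791; 40–49 − 100 → 549; 50+ + 150 → 2934
→ [221, 716, 923, 1791, 549, 2934]
— Period 2 —
Births: 1791 × 0.53 = 949
10–19: 221 × 0.943 = 208
20–29: 716 × 0.933 = 668
30–39: 923 × 0.933 = 861
40–49: 1791 × 0.927 = 1660
50+: 549 × 0.933 + 2934 × 0.417 = 512 + 1223 = 1735
Net migration: 0–9 − 150 → 799; 10–19 + 150 → 358; 20–29 − 150 → 518; 30–39 − 140 → 721; 40–49 − 100 → 1560; 50+ + 150 → 1885
→ [799, 358, 518, 721, 1560, 1885]
Total: 8510 → 5841; change = -2669; percentage change = -31.4%

-31.4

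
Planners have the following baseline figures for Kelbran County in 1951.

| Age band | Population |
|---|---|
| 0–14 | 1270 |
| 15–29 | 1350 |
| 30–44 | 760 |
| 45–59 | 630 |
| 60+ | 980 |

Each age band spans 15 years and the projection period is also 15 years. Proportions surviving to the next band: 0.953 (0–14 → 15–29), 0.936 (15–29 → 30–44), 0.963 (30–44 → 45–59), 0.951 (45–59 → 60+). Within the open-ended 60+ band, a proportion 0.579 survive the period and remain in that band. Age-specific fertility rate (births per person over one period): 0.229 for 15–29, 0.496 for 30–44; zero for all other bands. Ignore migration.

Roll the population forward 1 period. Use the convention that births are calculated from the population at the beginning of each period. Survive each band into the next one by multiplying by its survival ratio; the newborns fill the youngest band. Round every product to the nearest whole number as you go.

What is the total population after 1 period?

Call the bands 1 to 5, youngest first.
Period 1:
Births: 1350 × 0.229 = 309, 760 × 0.496 = 377 — total 686
Band 2: 1270 × 0.953 = 1210
Band 3: 1350 × 0.936 = 1264
Band 4: 760 × 0.963 = 732
Band 5: 630 × 0.951 + 980 × 0.579 = 599 + 567 = 1166
→ [686, 1210, 1264, 732, 1166]
Total after period 1: 686 + 1210 + 1264 + 732 + 1166 = 5058

5058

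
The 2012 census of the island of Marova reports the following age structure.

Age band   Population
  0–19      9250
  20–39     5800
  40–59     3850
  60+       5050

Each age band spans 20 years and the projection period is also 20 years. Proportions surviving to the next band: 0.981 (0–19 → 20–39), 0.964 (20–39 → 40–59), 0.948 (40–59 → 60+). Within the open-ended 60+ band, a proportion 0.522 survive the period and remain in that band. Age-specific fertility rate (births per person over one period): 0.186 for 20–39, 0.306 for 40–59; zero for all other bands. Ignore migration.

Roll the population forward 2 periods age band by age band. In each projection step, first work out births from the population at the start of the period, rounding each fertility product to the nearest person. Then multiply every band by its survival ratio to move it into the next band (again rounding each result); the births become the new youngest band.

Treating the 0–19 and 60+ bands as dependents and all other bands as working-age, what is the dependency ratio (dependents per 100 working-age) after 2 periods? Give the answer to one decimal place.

[period 1]
Births: 5800 × 0.186 = 1079 ; 3850 × 0.306 = 1178 — total 2257
20–39: 9250 × 0.981 = 9074
40–59: 5800 × 0.964 = 5591
60+: 3850 × 0.948 + 5050 × 0.522 = 3650 + 2636 = 6286
→ [2257, 9074, 5591, 6286]
[period 2]
Births: 9074 × 0.186 = 1688 ; 5591 × 0.306 = 1711 — total 3399
20–39: 2257 × 0.981 = 2214
40–59: 9074 × 0.964 = 8747
60+: 5591 × 0.948 + 6286 × 0.522 = 5300 + 3281 = 8581
→ [3399, 2214, 8747, 8581]
Dependents (band 0–19 + band 60+) = 3399 + 8581 = 11980; working-age = 10961; ratio = 11980/10961 × 100 = 109.3

109.3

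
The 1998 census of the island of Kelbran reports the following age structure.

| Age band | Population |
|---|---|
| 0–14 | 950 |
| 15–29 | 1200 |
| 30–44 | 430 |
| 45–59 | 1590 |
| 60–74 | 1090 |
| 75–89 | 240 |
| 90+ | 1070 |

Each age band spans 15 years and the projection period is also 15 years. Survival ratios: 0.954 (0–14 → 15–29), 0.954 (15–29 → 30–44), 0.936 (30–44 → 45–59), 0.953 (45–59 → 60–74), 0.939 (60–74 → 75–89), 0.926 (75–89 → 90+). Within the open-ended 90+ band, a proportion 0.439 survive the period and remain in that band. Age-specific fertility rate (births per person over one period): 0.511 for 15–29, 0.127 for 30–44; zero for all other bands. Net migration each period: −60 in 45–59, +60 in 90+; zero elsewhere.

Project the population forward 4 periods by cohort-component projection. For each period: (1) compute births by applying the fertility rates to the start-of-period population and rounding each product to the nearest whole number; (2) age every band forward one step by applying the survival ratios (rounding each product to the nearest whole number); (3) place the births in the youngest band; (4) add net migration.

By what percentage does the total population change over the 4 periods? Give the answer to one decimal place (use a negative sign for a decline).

After projecting period 1:
Births: 1200 × 0.511 = 613 ; 430 × 0.127 = 55 → 668
15–29: 950 × 0.954 = 906
30–44: 1200 × 0.954 = 1145
45–59: 430 × 0.936 = 402
60–74: 1590 × 0.953 = 1515
75–89: 1090 × 0.939 = 1024
90+: 240 × 0.926 + 1070 × 0.439 = 222 + 470 = 692
Net migration: 45–59 − 60 → 342; 90+ + 60 → 752
End of period: [668, 906, 1145, 342, 1515, 1024, 752]
After projecting period 2:
Births: 906 × 0.511 = 463 ; 1145 × 0.127 = 145 → 608
15–29: 668 × 0.954 = 637
30–44: 906 × 0.954 = 864
45–59: 1145 × 0.936 = 1072
60–74: 342 × 0.953 = 326
75–89: 1515 × 0.939 = 1423
90+: 1024 × 0.926 + 752 × 0.439 = 948 + 330 = 1278
Net migration: 45–59 − 60 → 1012; 90+ + 60 → 1338
End of period: [608, 637, 864, 1012, 326, 1423, 1338]
After projecting period 3:
Births: 637 × 0.511 = 326 ; 864 × 0.127 = 110 → 436
15–29: 608 × 0.954 = 580
30–44: 637 × 0.954 = 608
45–59: 864 × 0.936 = 809
60–74: 1012 × 0.953 = 964
75–89: 326 × 0.939 = 306
90+: 1423 × 0.926 + 1338 × 0.439 = 1318 + 587 = 1905
Net migration: 45–59 − 60 → 749; 90+ + 60 → 1965
End of period: [436, 580, 608, 749, 964, 306, 1965]
After projecting period 4:
Births: 580 × 0.511 = 296 ; 608 × 0.127 = 77 → 373
15–29: 436 × 0.954 = 416
30–44: 580 × 0.954 = 553
45–59: 608 × 0.936 = 569
60–74: 749 × 0.953 = 714
75–89: 964 × 0.939 = 905
90+: 306 × 0.926 + 1965 × 0.439 = 283 + 863 = 1146
Net migration: 45–59 − 60 → 509; 90+ + 60 → 1206
End of period: [373, 416, 553, 509, 714, 905, 1206]
Total: 6570 → 4676; change = -1894; percentage change = -28.8%

-28.8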